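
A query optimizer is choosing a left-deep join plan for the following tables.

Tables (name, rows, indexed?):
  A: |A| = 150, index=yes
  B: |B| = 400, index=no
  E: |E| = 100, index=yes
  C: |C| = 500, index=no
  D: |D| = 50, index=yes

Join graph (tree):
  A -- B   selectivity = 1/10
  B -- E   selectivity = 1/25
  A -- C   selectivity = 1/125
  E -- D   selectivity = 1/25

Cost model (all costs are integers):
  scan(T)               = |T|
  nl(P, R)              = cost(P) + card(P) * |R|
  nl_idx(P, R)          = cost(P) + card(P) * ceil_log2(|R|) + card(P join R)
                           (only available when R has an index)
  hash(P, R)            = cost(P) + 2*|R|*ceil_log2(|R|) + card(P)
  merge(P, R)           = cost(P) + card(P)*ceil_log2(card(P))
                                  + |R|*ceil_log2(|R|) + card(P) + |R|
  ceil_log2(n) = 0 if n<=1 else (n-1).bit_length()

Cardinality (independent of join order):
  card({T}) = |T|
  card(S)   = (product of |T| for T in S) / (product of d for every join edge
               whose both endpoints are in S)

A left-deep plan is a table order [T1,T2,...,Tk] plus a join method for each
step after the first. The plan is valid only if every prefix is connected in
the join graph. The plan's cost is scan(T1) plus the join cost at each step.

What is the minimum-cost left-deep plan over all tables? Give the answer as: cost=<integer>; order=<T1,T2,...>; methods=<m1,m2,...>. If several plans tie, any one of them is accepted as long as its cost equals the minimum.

cost=67000; order=B,E,D,A,C; methods=hash,hash,hash,hash

Selinger DP (subsets sized 1..n):
  {A}: scan cost=150, card=150
  {B}: scan cost=400, card=400
  {E}: scan cost=100, card=100
  {C}: scan cost=500, card=500
  {D}: scan cost=50, card=50
  {AB}: card=6000; try (A,hash)→3200, (B,merge)→5500, (A,merge)→5750, (B,hash)→7500, (A,nl_idx)→9600, (B,nl)→60150 …(+1); best=3200 via (A,hash)
  {AC}: card=600; try (A,hash)→3400, (A,nl_idx)→5100, (C,merge)→6500, (A,merge)→6850, (C,hash)→9300, (C,nl)→75150 …(+1); best=3400 via (A,hash)
  {BE}: card=1600; try (E,hash)→2200, (E,nl_idx)→4800, (B,merge)→4900, (E,merge)→5200, (B,hash)→7400, (B,nl)→40100 …(+1); best=2200 via (E,hash)
  {DE}: card=200; try (E,nl_idx)→600, (D,hash)→800, (D,nl_idx)→900, (E,merge)→1200, (D,merge)→1250, (E,hash)→1500 …(+2); best=600 via (E,nl_idx)
  {ABE}: card=24000; try (A,hash)→6200, (E,hash)→10600, (A,merge)→22750, (A,nl_idx)→39000, (E,nl_idx)→69200, (E,merge)→88000 …(+2); best=6200 via (A,hash)
  {ABC}: card=24000; try (B,hash)→11200, (B,merge)→14000, (C,hash)→18200, (C,merge)→92200, (B,nl)→243400, (C,nl)→3003200; best=11200 via (B,hash)
  {BDE}: card=3200; try (D,hash)→4400, (B,merge)→6400, (B,hash)→8000, (D,nl_idx)→15000, (D,merge)→21750, (B,nl)→80600 …(+1); best=4400 via (D,hash)
  {ABCE}: card=96000; try (E,hash)→36600, (C,hash)→39200, (E,nl_idx)→275200, (C,merge)→395200, (E,merge)→396000, (E,nl)→2411200 …(+1); best=36600 via (E,hash)
  {ABDE}: card=48000; try (A,hash)→10000, (D,hash)→30800, (A,merge)→47350, (A,nl_idx)→78000, (D,nl_idx)→198200, (D,merge)→390550 …(+2); best=10000 via (A,hash)
  {ABCDE}: card=192000; try (C,hash)→67000, (D,hash)→133200, (D,nl_idx)→804600, (C,merge)→831000, (D,merge)→1764950, (D,nl)→4836600 …(+1); best=67000 via (C,hash)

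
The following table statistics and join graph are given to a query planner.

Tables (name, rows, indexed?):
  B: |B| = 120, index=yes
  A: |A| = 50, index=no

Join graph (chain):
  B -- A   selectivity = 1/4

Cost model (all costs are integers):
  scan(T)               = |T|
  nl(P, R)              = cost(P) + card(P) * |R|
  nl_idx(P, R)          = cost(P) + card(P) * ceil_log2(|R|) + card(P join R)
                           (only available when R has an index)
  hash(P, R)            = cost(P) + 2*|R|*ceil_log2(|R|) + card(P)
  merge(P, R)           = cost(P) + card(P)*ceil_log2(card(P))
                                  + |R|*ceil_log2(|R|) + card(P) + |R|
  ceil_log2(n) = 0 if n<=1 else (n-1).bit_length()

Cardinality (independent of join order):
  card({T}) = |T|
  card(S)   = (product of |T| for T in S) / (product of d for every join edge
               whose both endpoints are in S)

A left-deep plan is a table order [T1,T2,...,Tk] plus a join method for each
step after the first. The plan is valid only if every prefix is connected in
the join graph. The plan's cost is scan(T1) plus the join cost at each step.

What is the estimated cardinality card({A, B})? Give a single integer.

Tables in S: A(50), B(120)
Edges inside S: B-A(d=4)
numerator = 50 * 120 = 6000
denominator = 4 = 4
card(S) = 6000 / 4 = 1500

1500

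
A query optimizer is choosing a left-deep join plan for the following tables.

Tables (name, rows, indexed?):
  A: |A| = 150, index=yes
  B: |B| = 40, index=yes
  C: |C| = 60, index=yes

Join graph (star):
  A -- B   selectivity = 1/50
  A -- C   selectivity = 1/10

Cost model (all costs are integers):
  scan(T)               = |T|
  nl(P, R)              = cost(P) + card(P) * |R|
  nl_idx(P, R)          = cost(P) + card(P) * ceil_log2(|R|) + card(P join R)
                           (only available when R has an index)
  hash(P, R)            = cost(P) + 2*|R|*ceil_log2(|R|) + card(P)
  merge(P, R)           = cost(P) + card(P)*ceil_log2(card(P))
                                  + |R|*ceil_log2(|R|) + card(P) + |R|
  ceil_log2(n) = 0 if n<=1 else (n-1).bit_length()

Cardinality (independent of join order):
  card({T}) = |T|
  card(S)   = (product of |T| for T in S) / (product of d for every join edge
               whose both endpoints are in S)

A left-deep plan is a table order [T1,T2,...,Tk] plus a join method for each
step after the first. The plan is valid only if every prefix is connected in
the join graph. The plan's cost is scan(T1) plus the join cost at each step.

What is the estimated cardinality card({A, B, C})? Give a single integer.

Tables in S: A(150), B(40), C(60)
Edges inside S: A-B(d=50), A-C(d=10)
numerator = 150 * 40 * 60 = 360000
denominator = 50 * 10 = 500
card(S) = 360000 / 500 = 720

720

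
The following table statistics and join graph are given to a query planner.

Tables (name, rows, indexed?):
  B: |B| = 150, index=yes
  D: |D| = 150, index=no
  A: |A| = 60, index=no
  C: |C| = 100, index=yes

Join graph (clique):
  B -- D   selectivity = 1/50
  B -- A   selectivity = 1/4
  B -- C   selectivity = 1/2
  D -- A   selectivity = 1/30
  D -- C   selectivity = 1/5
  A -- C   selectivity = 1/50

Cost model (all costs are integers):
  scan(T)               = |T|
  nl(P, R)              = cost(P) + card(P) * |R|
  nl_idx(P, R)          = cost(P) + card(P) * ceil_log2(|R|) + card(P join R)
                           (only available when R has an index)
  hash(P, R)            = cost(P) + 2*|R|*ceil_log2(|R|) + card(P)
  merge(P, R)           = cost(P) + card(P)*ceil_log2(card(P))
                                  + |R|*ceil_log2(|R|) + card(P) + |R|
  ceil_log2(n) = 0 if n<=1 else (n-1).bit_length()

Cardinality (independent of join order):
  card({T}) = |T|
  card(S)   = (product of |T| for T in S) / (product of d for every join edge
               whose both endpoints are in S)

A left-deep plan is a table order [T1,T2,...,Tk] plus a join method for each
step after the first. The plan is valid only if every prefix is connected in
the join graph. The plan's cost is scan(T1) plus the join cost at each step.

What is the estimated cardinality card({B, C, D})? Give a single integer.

4500

Tables in S: B(150), C(100), D(150)
Edges inside S: B-D(d=50), B-C(d=2), D-C(d=5)
numerator = 150 * 100 * 150 = 2250000
denominator = 50 * 2 * 5 = 500
card(S) = 2250000 / 500 = 4500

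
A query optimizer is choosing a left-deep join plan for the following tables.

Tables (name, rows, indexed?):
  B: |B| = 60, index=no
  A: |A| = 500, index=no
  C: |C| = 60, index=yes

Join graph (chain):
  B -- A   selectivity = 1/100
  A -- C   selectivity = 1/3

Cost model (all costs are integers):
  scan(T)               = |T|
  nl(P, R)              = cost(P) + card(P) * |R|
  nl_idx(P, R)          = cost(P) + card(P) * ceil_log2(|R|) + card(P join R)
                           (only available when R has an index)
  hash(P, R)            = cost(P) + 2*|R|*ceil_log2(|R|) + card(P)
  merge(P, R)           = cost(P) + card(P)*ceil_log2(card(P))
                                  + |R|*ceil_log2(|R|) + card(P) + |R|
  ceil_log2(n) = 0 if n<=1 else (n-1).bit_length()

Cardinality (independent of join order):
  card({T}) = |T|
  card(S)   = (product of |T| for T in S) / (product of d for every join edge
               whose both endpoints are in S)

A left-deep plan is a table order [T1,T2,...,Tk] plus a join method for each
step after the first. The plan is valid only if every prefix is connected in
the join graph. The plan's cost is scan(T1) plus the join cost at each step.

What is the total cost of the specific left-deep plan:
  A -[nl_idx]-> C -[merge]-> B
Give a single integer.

163920

step 1: scan A: cost=500, card=500
step 2: join C via nl_idx
    card(P join C) = 500*60/(3) = 10000
    cost = 500 + 500*6 + 10000 = 13500
step 3: join B via merge
    card(P join B) = 10000*60/(100) = 6000
    cost = 13500 + 10000*14 + 60*6 + 10000 + 60 = 163920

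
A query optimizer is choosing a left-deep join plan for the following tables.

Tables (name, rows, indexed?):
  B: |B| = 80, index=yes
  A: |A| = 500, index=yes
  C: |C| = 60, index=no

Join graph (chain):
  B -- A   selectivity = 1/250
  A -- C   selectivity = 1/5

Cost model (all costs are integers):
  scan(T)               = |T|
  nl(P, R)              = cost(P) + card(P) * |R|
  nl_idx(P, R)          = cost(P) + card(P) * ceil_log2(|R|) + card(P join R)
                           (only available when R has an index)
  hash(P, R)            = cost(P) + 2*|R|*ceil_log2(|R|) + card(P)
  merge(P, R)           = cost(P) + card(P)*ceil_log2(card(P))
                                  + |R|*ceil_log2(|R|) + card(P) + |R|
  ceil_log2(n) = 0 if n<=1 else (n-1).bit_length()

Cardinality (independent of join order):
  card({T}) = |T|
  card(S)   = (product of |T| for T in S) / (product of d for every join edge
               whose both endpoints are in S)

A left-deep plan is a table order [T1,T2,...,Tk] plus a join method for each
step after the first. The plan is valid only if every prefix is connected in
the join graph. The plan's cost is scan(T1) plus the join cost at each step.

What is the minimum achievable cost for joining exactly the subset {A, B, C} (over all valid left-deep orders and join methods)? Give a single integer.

1840

Selinger DP over subsets of {A,B,C}:
  {B}: scan cost=80, card=80
  {A}: scan cost=500, card=500
  {C}: scan cost=60, card=60
  {AB}: card=160; try (A,nl_idx)→960, (B,hash)→2120, (B,nl_idx)→4160, (A,merge)→5720, (B,merge)→6140, (A,hash)→9160 …(+2); best=960 via (A,nl_idx)
  {AC}: card=6000; try (C,hash)→1720, (A,merge)→5480, (C,merge)→5920, (A,nl_idx)→6600, (A,hash)→9120, (A,nl)→30060 …(+1); best=1720 via (C,hash)
  {ABC}: card=1920; try (C,hash)→1840, (C,merge)→2820, (B,hash)→8840, (C,nl)→10560, (B,nl_idx)→45640, (B,merge)→86360 …(+1); best=1840 via (C,hash)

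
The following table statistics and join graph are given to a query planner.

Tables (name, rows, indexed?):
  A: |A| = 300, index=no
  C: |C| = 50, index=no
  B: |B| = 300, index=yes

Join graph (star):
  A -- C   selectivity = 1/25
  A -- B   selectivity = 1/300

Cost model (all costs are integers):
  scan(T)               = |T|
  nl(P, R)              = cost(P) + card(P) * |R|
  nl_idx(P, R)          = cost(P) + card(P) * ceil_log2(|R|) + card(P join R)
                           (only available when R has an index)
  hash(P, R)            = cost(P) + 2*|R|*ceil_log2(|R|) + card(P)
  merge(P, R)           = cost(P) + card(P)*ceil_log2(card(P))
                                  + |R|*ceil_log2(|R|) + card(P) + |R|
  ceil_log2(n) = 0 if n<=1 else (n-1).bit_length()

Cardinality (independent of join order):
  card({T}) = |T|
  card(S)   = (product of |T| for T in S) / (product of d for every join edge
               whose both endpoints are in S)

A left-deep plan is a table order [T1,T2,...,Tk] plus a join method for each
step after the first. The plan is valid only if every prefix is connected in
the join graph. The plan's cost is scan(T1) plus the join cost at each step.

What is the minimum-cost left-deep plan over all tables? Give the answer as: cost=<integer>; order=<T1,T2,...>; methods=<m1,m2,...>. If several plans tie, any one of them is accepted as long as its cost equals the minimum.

cost=4200; order=A,B,C; methods=nl_idx,hash

Selinger DP (subsets sized 1..n):
  {A}: scan cost=300, card=300
  {C}: scan cost=50, card=50
  {B}: scan cost=300, card=300
  {AC}: card=600; try (C,hash)→1200, (A,merge)→3400, (C,merge)→3650, (A,hash)→5500, (A,nl)→15050, (C,nl)→15300; best=1200 via (C,hash)
  {AB}: card=300; try (B,nl_idx)→3300, (B,hash)→6000, (A,hash)→6000, (B,merge)→6300, (A,merge)→6300, (B,nl)→90300 …(+1); best=3300 via (B,nl_idx)
  {ABC}: card=600; try (C,hash)→4200, (C,merge)→6650, (B,hash)→7200, (B,nl_idx)→7200, (B,merge)→10800, (C,nl)→18300 …(+1); best=4200 via (C,hash)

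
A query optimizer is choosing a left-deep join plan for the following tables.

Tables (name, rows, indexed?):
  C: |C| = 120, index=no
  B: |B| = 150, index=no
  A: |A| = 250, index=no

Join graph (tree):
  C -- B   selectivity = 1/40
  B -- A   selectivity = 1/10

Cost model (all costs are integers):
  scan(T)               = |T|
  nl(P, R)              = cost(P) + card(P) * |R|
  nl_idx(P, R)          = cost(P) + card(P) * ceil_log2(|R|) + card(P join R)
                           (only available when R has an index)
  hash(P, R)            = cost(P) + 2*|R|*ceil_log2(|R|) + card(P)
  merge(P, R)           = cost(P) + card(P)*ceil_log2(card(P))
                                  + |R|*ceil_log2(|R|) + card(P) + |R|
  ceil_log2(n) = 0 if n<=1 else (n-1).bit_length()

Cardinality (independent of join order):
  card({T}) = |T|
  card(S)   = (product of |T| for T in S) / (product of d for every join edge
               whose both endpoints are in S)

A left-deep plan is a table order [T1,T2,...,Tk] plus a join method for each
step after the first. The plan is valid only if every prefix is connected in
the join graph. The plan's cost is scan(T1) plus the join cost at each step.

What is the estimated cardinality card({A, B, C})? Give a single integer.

Tables in S: A(250), B(150), C(120)
Edges inside S: C-B(d=40), B-A(d=10)
numerator = 250 * 150 * 120 = 4500000
denominator = 40 * 10 = 400
card(S) = 4500000 / 400 = 11250

11250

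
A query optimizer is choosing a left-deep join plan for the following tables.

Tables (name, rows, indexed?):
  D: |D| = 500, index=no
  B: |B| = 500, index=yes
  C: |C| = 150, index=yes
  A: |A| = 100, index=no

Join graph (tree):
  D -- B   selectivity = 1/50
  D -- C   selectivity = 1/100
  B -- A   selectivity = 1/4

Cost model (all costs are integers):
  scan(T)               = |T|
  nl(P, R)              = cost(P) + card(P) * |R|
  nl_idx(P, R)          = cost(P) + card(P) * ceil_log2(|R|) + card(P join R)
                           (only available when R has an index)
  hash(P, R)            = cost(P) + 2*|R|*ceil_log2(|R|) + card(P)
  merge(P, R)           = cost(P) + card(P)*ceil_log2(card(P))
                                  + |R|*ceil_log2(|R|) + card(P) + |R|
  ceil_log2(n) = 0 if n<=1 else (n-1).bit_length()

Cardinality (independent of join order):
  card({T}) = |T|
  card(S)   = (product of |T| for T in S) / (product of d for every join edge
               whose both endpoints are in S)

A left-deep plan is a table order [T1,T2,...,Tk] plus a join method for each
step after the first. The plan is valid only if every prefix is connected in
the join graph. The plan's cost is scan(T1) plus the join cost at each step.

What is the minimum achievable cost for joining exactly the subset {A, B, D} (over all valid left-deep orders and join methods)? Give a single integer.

Selinger DP over subsets of {A,B,D}:
  {D}: scan cost=500, card=500
  {B}: scan cost=500, card=500
  {A}: scan cost=100, card=100
  {BD}: card=5000; try (D,hash)→10000, (B,hash)→10000, (B,nl_idx)→10000, (D,merge)→10500, (B,merge)→10500, (D,nl)→250500 …(+1); best=10000 via (D,hash)
  {AB}: card=12500; try (A,hash)→2400, (B,merge)→5900, (A,merge)→6300, (B,hash)→9200, (B,nl_idx)→13500, (B,nl)→50100 …(+1); best=2400 via (A,hash)
  {ABD}: card=125000; try (A,hash)→16400, (D,hash)→23900, (A,merge)→80800, (D,merge)→194900, (A,nl)→510000, (D,nl)→6252400; best=16400 via (A,hash)

16400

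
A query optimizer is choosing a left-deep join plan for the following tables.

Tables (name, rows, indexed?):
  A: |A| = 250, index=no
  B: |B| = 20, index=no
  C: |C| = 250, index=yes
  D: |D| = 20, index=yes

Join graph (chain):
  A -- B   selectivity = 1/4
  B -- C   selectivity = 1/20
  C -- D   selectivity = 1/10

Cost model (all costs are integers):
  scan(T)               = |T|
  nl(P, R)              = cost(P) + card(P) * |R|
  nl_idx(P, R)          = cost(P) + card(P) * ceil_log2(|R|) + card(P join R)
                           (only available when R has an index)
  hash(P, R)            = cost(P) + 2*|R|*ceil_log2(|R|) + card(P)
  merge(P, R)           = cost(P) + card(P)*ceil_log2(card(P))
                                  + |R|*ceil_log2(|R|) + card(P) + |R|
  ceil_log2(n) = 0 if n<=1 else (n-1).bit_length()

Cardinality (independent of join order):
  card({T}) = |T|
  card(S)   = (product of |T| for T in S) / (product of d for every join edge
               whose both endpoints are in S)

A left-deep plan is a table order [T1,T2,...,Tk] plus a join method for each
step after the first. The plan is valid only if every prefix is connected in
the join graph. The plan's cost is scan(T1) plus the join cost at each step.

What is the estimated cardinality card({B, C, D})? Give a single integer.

Tables in S: B(20), C(250), D(20)
Edges inside S: B-C(d=20), C-D(d=10)
numerator = 20 * 250 * 20 = 100000
denominator = 20 * 10 = 200
card(S) = 100000 / 200 = 500

500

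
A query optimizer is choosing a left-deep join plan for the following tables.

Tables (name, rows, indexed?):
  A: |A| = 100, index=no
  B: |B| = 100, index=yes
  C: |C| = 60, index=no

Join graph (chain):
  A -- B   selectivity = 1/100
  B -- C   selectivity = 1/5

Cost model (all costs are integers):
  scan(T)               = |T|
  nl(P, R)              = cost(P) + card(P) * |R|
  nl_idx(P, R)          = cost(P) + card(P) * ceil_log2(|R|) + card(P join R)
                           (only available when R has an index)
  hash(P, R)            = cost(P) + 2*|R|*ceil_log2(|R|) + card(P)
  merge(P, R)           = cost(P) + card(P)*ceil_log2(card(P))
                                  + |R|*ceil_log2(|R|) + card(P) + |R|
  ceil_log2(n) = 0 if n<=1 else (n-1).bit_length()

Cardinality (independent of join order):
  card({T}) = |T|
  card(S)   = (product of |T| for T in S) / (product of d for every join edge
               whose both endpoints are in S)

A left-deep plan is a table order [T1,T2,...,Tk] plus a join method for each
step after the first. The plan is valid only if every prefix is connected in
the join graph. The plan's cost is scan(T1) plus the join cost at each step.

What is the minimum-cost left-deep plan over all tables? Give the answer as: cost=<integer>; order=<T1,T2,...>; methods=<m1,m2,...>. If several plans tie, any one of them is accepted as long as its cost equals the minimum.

Selinger DP (subsets sized 1..n):
  {A}: scan cost=100, card=100
  {B}: scan cost=100, card=100
  {C}: scan cost=60, card=60
  {AB}: card=100; try (B,nl_idx)→900, (B,hash)→1600, (A,hash)→1600, (B,merge)→1700, (A,merge)→1700, (B,nl)→10100 …(+1); best=900 via (B,nl_idx)
  {BC}: card=1200; try (C,hash)→920, (B,merge)→1280, (C,merge)→1320, (B,hash)→1520, (B,nl_idx)→1680, (B,nl)→6060 …(+1); best=920 via (C,hash)
  {ABC}: card=1200; try (C,hash)→1720, (C,merge)→2120, (A,hash)→3520, (C,nl)→6900, (A,merge)→16120, (A,nl)→120920; best=1720 via (C,hash)

cost=1720; order=A,B,C; methods=nl_idx,hash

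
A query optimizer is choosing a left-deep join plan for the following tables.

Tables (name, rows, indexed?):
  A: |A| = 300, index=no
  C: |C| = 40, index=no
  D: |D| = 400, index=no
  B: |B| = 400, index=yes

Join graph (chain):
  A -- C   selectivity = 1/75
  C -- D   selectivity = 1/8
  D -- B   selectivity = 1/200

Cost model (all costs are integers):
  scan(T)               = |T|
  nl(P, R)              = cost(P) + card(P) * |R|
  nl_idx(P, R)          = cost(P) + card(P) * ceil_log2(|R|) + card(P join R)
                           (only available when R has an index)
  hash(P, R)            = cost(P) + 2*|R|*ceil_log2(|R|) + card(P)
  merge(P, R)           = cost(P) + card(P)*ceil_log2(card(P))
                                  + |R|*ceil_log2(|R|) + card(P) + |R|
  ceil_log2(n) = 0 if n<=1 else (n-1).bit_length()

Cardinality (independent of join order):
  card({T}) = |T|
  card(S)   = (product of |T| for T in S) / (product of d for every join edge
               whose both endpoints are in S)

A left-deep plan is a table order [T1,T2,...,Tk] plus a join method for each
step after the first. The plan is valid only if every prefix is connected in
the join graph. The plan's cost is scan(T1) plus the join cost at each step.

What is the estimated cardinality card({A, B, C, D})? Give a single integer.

16000

Tables in S: A(300), B(400), C(40), D(400)
Edges inside S: A-C(d=75), C-D(d=8), D-B(d=200)
numerator = 300 * 400 * 40 * 400 = 1920000000
denominator = 75 * 8 * 200 = 120000
card(S) = 1920000000 / 120000 = 16000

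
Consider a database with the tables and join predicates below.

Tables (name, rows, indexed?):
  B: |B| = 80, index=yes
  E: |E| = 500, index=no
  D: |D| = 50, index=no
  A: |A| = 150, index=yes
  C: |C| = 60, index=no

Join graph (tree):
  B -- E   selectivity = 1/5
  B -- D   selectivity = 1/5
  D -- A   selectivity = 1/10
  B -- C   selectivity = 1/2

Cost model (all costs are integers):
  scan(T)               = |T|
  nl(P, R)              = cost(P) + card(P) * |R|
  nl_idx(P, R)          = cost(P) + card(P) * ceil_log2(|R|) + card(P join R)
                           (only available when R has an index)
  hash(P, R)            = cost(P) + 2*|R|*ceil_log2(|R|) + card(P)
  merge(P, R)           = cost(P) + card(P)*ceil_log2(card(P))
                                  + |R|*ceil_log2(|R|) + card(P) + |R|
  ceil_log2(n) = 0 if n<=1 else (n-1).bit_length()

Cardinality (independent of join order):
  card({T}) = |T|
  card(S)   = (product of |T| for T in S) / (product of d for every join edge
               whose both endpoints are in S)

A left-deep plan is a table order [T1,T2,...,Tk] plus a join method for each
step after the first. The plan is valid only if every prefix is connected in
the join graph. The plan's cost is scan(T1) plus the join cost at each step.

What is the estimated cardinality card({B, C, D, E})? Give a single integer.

2400000

Tables in S: B(80), C(60), D(50), E(500)
Edges inside S: B-E(d=5), B-D(d=5), B-C(d=2)
numerator = 80 * 60 * 50 * 500 = 120000000
denominator = 5 * 5 * 2 = 50
card(S) = 120000000 / 50 = 2400000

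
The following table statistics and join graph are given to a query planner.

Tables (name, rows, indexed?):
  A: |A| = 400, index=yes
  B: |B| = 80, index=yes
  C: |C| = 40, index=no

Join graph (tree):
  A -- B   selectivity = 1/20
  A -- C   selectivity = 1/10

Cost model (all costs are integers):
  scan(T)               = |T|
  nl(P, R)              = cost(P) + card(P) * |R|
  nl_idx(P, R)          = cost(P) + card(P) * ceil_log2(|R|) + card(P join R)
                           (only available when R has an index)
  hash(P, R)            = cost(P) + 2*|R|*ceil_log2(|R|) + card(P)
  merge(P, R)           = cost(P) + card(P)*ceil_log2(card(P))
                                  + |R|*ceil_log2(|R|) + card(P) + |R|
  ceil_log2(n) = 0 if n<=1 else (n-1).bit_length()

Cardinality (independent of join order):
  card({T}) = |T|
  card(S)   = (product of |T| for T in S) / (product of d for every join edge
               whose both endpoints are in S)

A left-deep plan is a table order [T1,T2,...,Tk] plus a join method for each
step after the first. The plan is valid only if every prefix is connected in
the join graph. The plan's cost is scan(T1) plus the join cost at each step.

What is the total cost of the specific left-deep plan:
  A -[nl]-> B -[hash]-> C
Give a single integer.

34480

step 1: scan A: cost=400, card=400
step 2: join B via nl
    card(P join B) = 400*80/(20) = 1600
    cost = 400 + 400*80 = 32400
step 3: join C via hash
    card(P join C) = 1600*40/(10) = 6400
    cost = 32400 + 2*40*6 + 1600 = 34480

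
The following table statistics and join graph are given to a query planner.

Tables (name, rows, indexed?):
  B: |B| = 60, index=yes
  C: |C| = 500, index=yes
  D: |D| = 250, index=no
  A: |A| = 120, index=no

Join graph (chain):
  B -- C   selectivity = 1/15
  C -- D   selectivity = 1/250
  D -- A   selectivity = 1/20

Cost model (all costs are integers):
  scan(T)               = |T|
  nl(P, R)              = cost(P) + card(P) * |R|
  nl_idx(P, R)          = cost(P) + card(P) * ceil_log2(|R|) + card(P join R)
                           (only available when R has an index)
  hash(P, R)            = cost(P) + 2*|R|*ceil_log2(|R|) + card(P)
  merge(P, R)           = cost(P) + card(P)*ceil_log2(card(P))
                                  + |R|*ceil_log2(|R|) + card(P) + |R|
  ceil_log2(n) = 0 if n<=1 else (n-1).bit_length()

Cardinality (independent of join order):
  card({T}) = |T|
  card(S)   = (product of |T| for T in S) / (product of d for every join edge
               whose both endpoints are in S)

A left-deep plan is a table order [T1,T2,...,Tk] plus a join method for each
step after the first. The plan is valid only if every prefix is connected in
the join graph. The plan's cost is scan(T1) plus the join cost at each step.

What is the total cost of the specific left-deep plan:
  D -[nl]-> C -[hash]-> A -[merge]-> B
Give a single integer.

166850

step 1: scan D: cost=250, card=250
step 2: join C via nl
    card(P join C) = 250*500/(250) = 500
    cost = 250 + 250*500 = 125250
step 3: join A via hash
    card(P join A) = 500*120/(20) = 3000
    cost = 125250 + 2*120*7 + 500 = 127430
step 4: join B via merge
    card(P join B) = 3000*60/(15) = 12000
    cost = 127430 + 3000*12 + 60*6 + 3000 + 60 = 166850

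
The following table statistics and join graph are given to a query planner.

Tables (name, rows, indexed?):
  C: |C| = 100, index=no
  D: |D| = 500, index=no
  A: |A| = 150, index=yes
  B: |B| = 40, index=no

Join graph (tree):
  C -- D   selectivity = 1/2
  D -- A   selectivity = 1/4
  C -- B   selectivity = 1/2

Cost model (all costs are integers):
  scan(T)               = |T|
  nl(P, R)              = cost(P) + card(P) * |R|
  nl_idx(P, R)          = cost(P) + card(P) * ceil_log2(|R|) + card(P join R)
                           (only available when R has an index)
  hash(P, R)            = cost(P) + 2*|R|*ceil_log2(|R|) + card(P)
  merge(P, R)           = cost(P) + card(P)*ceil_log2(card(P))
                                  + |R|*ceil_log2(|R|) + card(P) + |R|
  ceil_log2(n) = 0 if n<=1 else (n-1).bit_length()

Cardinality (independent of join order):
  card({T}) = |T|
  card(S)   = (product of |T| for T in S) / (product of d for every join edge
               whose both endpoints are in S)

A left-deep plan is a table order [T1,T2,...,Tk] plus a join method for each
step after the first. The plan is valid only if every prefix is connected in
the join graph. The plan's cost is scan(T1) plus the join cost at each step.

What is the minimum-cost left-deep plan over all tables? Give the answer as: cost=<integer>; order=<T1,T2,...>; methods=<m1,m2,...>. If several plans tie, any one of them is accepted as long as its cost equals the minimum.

cost=514080; order=C,B,D,A; methods=hash,hash,hash

Selinger DP (subsets sized 1..n):
  {C}: scan cost=100, card=100
  {D}: scan cost=500, card=500
  {A}: scan cost=150, card=150
  {B}: scan cost=40, card=40
  {CD}: card=25000; try (C,hash)→2400, (D,merge)→5900, (C,merge)→6300, (D,hash)→9200, (D,nl)→50100, (C,nl)→50500; best=2400 via (C,hash)
  {BC}: card=2000; try (B,hash)→680, (C,merge)→1120, (B,merge)→1180, (C,hash)→1480, (C,nl)→4040, (B,nl)→4100; best=680 via (B,hash)
  {AD}: card=18750; try (A,hash)→3400, (D,merge)→6500, (A,merge)→6850, (D,hash)→9300, (A,nl_idx)→23250, (D,nl)→75150 …(+1); best=3400 via (A,hash)
  {ACD}: card=937500; try (C,hash)→23550, (A,hash)→29800, (C,merge)→304200, (A,merge)→403750, (A,nl_idx)→1139900, (C,nl)→1878400 …(+1); best=23550 via (C,hash)
  {BCD}: card=500000; try (D,hash)→11680, (B,hash)→27880, (D,merge)→29680, (B,merge)→402680, (D,nl)→1000680, (B,nl)→1002400; best=11680 via (D,hash)
  {ABCD}: card=18750000; try (A,hash)→514080, (B,hash)→961530, (A,merge)→10013030, (B,merge)→19711330, (A,nl_idx)→22761680, (B,nl)→37523550 …(+1); best=514080 via (A,hash)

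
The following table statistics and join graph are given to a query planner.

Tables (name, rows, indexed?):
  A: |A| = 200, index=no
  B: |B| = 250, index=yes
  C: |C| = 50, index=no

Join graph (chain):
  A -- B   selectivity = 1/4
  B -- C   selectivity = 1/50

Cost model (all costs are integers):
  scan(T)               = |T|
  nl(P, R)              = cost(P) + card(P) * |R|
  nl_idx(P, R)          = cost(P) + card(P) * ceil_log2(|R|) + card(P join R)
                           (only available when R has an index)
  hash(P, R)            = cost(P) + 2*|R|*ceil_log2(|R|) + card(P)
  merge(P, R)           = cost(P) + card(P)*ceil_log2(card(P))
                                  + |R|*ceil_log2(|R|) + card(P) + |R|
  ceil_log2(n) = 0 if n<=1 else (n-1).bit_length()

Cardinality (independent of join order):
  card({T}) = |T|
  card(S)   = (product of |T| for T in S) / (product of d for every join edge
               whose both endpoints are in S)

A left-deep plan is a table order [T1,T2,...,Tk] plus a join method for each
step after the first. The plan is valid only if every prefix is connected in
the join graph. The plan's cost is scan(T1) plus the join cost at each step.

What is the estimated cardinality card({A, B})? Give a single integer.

Tables in S: A(200), B(250)
Edges inside S: A-B(d=4)
numerator = 200 * 250 = 50000
denominator = 4 = 4
card(S) = 50000 / 4 = 12500

12500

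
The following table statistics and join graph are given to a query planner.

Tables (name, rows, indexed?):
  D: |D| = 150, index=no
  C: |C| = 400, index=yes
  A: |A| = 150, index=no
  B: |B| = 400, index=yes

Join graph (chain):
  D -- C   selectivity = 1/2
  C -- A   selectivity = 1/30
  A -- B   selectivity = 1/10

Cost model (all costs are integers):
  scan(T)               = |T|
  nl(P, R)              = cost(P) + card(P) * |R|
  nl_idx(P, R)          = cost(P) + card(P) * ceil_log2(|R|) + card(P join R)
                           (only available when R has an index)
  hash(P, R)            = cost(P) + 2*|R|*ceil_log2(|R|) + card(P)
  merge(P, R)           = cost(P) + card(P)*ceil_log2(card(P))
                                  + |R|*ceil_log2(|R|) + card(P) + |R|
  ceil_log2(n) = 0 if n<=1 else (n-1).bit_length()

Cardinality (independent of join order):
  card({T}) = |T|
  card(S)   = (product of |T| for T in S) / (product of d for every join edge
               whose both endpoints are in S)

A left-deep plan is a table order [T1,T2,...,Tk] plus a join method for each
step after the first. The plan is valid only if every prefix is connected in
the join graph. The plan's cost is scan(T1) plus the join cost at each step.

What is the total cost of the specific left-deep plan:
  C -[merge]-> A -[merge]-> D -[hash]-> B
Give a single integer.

step 1: scan C: cost=400, card=400
step 2: join A via merge
    card(P join A) = 400*150/(30) = 2000
    cost = 400 + 400*9 + 150*8 + 400 + 150 = 5750
step 3: join D via merge
    card(P join D) = 2000*150/(2) = 150000
    cost = 5750 + 2000*11 + 150*8 + 2000 + 150 = 31100
step 4: join B via hash
    card(P join B) = 150000*400/(10) = 6000000
    cost = 31100 + 2*400*9 + 150000 = 188300

188300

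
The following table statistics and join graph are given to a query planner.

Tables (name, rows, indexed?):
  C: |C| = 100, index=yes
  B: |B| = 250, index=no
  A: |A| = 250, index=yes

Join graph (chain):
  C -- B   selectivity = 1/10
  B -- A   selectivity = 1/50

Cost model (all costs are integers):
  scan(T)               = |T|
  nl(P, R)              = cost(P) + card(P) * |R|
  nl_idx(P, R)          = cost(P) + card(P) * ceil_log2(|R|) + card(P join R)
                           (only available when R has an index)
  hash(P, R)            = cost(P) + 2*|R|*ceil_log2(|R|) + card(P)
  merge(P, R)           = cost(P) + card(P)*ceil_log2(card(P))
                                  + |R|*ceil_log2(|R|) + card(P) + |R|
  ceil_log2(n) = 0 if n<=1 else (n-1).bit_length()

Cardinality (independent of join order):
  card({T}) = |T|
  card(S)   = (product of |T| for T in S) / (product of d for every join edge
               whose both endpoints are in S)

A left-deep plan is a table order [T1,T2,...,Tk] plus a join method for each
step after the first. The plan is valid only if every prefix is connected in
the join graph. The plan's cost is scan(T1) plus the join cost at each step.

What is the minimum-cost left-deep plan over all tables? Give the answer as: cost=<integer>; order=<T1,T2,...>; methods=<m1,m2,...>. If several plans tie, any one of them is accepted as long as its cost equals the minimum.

cost=6150; order=B,A,C; methods=nl_idx,hash

Selinger DP (subsets sized 1..n):
  {C}: scan cost=100, card=100
  {B}: scan cost=250, card=250
  {A}: scan cost=250, card=250
  {BC}: card=2500; try (C,hash)→1900, (B,merge)→3150, (C,merge)→3300, (B,hash)→4200, (C,nl_idx)→4500, (B,nl)→25100 …(+1); best=1900 via (C,hash)
  {AB}: card=1250; try (A,nl_idx)→3500, (B,hash)→4500, (A,hash)→4500, (B,merge)→4750, (A,merge)→4750, (B,nl)→62750 …(+1); best=3500 via (A,nl_idx)
  {ABC}: card=12500; try (C,hash)→6150, (A,hash)→8400, (C,merge)→19300, (C,nl_idx)→24750, (A,nl_idx)→34400, (A,merge)→36650 …(+2); best=6150 via (C,hash)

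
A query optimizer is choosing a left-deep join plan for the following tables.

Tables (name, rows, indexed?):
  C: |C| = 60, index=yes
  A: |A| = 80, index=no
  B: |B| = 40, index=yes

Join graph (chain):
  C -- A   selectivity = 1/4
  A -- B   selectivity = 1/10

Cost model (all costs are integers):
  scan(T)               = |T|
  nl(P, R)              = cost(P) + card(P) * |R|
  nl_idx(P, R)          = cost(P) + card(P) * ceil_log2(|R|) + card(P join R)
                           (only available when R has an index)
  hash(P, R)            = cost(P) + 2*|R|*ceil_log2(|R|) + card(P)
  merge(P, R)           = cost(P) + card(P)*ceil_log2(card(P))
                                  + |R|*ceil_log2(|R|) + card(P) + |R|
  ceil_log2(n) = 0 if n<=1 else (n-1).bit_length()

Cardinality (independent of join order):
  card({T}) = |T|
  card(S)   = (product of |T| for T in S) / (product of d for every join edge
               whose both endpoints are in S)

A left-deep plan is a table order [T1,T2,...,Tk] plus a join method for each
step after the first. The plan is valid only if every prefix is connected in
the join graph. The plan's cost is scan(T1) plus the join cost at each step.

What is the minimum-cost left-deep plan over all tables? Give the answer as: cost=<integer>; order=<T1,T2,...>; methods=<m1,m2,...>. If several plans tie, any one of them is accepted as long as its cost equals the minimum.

cost=1680; order=A,B,C; methods=hash,hash

Selinger DP (subsets sized 1..n):
  {C}: scan cost=60, card=60
  {A}: scan cost=80, card=80
  {B}: scan cost=40, card=40
  {AC}: card=1200; try (C,hash)→880, (A,merge)→1120, (C,merge)→1140, (A,hash)→1240, (C,nl_idx)→1760, (A,nl)→4860 …(+1); best=880 via (C,hash)
  {AB}: card=320; try (B,hash)→640, (B,nl_idx)→880, (A,merge)→960, (B,merge)→1000, (A,hash)→1200, (A,nl)→3240 …(+1); best=640 via (B,hash)
  {ABC}: card=4800; try (C,hash)→1680, (B,hash)→2560, (C,merge)→4260, (C,nl_idx)→7360, (B,nl_idx)→12880, (B,merge)→15560 …(+2); best=1680 via (C,hash)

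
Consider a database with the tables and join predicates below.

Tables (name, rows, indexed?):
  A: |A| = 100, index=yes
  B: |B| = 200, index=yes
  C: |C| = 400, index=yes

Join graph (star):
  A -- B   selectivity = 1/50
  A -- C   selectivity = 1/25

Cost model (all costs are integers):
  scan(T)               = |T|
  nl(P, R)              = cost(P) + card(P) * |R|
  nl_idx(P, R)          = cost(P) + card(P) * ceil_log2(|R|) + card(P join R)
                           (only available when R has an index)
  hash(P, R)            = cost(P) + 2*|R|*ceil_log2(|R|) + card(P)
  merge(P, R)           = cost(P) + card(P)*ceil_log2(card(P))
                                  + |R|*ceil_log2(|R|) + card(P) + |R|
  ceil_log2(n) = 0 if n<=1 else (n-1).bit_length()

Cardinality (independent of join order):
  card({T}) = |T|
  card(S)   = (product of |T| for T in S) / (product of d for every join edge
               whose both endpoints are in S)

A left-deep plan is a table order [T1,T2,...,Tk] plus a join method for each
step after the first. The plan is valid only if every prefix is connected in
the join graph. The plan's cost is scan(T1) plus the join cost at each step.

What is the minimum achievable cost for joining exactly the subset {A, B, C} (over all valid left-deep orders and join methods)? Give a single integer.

7000

Selinger DP over subsets of {A,B,C}:
  {A}: scan cost=100, card=100
  {B}: scan cost=200, card=200
  {C}: scan cost=400, card=400
  {AB}: card=400; try (B,nl_idx)→1300, (A,hash)→1800, (A,nl_idx)→2000, (B,merge)→2700, (A,merge)→2800, (B,hash)→3400 …(+2); best=1300 via (B,nl_idx)
  {AC}: card=1600; try (A,hash)→2200, (C,nl_idx)→2600, (A,nl_idx)→4800, (C,merge)→4900, (A,merge)→5200, (C,hash)→7400 …(+2); best=2200 via (A,hash)
  {ABC}: card=6400; try (B,hash)→7000, (C,hash)→8900, (C,merge)→9300, (C,nl_idx)→11300, (B,nl_idx)→21400, (B,merge)→23200 …(+2); best=7000 via (B,hash)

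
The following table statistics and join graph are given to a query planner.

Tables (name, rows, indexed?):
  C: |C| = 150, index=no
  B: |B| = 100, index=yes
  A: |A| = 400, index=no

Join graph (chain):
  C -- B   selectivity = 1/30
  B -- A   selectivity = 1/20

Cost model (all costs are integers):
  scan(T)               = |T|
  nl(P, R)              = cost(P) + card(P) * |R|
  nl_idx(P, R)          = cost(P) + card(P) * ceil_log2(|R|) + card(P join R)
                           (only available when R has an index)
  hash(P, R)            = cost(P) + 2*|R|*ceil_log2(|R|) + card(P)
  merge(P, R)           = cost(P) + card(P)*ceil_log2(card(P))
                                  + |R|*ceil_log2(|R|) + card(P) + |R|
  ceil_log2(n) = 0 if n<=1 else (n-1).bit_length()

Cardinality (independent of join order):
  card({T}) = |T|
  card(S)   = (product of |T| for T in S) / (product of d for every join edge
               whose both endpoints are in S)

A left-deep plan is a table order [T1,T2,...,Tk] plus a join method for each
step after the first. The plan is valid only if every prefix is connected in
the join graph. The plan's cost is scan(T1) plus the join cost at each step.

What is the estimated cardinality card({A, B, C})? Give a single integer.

Tables in S: A(400), B(100), C(150)
Edges inside S: C-B(d=30), B-A(d=20)
numerator = 400 * 100 * 150 = 6000000
denominator = 30 * 20 = 600
card(S) = 6000000 / 600 = 10000

10000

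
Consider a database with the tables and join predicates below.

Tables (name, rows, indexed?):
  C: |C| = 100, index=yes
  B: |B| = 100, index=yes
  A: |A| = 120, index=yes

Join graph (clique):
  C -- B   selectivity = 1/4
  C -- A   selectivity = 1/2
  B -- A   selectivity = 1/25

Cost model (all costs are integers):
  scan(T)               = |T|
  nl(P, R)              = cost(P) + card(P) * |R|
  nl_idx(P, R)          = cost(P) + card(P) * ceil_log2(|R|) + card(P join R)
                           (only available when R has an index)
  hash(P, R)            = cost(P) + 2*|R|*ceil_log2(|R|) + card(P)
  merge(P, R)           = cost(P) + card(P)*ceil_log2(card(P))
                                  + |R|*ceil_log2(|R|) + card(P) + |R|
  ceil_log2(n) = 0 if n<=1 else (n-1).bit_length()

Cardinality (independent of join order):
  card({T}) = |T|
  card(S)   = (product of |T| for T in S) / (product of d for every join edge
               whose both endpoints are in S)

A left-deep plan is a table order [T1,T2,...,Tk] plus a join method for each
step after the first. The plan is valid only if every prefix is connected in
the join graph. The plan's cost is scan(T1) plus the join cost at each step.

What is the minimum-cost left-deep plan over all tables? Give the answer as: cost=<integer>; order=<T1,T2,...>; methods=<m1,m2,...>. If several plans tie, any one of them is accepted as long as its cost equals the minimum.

Selinger DP (subsets sized 1..n):
  {C}: scan cost=100, card=100
  {B}: scan cost=100, card=100
  {A}: scan cost=120, card=120
  {BC}: card=2500; try (C,hash)→1600, (B,hash)→1600, (C,merge)→1700, (B,merge)→1700, (C,nl_idx)→3300, (B,nl_idx)→3300 …(+2); best=1600 via (C,hash)
  {AC}: card=6000; try (C,hash)→1640, (A,merge)→1860, (C,merge)→1880, (A,hash)→1880, (A,nl_idx)→6800, (C,nl_idx)→6960 …(+2); best=1640 via (C,hash)
  {AB}: card=480; try (A,nl_idx)→1280, (B,nl_idx)→1440, (B,hash)→1640, (A,merge)→1860, (B,merge)→1880, (A,hash)→1880 …(+2); best=1280 via (A,nl_idx)
  {ABC}: card=6000; try (C,hash)→3160, (A,hash)→5780, (C,merge)→6880, (B,hash)→9040, (C,nl_idx)→10640, (A,nl_idx)→25100 …(+6); best=3160 via (C,hash)

cost=3160; order=B,A,C; methods=nl_idx,hash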